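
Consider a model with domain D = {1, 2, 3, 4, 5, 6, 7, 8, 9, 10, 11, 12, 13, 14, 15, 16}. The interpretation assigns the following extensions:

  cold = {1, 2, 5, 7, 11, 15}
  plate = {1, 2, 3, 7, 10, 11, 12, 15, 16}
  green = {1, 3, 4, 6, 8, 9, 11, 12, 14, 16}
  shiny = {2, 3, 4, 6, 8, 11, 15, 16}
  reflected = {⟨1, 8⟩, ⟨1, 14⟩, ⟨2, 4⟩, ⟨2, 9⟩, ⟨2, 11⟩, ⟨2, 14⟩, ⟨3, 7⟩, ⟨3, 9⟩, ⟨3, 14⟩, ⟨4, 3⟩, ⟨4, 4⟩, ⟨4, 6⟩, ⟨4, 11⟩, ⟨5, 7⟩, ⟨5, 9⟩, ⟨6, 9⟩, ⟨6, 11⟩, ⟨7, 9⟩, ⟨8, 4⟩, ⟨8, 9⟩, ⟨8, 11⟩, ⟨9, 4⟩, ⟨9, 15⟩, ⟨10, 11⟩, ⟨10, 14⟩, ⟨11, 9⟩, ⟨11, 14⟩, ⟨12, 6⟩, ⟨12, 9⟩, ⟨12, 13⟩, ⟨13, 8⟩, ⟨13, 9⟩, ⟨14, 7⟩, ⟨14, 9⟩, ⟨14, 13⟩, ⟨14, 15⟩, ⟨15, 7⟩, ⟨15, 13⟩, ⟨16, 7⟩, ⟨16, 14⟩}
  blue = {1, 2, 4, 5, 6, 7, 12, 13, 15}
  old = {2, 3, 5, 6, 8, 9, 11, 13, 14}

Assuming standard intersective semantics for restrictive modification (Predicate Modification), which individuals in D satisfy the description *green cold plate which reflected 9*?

⟦which reflected 9⟧ = {x : ⟨x, 9⟩ ∈ ⟦reflected⟧} = {2, 3, 5, 6, 7, 8, 11, 12, 13, 14}
⟦plate⟧ = {1, 2, 3, 7, 10, 11, 12, 15, 16}
… ∩ ⟦which reflected 9⟧ = {1, 2, 3, 7, 10, 11, 12, 15, 16} ∩ {2, 3, 5, 6, 7, 8, 11, 12, 13, 14} = {2, 3, 7, 11, 12}
… ∩ ⟦green⟧ = {2, 3, 7, 11, 12} ∩ {1, 3, 4, 6, 8, 9, 11, 12, 14, 16} = {3, 11, 12}
… ∩ ⟦cold⟧ = {3, 11, 12} ∩ {1, 2, 5, 7, 11, 15} = {11}
So ⟦green cold plate which reflected 9⟧ = {11}.

{11}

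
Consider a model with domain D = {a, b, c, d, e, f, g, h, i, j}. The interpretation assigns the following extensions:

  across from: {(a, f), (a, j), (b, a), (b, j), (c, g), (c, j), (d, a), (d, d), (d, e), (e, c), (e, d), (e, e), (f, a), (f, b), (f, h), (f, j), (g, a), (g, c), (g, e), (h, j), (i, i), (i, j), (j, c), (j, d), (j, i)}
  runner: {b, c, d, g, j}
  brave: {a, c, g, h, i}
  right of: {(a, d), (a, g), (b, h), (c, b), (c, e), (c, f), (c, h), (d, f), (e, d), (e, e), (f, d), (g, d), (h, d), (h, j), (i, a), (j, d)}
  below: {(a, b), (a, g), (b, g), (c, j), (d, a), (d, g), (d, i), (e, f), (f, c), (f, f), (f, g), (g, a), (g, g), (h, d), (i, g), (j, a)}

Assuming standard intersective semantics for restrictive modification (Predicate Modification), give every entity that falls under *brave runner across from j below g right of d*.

⟦across from j⟧ = {x : ⟨x, j⟩ ∈ ⟦across from⟧} = {a, b, c, f, h, i}
⟦below g⟧ = {x : ⟨x, g⟩ ∈ ⟦below⟧} = {a, b, d, f, g, i}
⟦right of d⟧ = {x : ⟨x, d⟩ ∈ ⟦right of⟧} = {a, e, f, g, h, j}
⟦runner⟧ = {b, c, d, g, j}
… ∩ ⟦across from j⟧ = {b, c, d, g, j} ∩ {a, b, c, f, h, i} = {b, c}
… ∩ ⟦below g⟧ = {b, c} ∩ {a, b, d, f, g, i} = {b}
… ∩ ⟦right of d⟧ = {b} ∩ {a, e, f, g, h, j} = ∅
… ∩ ⟦brave⟧ = ∅ ∩ {a, c, g, h, i} = ∅
So ⟦brave runner across from j below g right of d⟧ = {}.

{}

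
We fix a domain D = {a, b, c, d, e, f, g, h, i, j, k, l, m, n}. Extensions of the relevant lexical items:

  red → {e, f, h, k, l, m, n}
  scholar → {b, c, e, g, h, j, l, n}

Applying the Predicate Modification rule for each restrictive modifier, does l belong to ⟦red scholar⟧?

yes

⟦scholar⟧ = {b, c, e, g, h, j, l, n}
… ∩ ⟦red⟧ = {b, c, e, g, h, j, l, n} ∩ {e, f, h, k, l, m, n} = {e, h, l, n}
⟦red scholar⟧ = {e, h, l, n}; l ∈ this set.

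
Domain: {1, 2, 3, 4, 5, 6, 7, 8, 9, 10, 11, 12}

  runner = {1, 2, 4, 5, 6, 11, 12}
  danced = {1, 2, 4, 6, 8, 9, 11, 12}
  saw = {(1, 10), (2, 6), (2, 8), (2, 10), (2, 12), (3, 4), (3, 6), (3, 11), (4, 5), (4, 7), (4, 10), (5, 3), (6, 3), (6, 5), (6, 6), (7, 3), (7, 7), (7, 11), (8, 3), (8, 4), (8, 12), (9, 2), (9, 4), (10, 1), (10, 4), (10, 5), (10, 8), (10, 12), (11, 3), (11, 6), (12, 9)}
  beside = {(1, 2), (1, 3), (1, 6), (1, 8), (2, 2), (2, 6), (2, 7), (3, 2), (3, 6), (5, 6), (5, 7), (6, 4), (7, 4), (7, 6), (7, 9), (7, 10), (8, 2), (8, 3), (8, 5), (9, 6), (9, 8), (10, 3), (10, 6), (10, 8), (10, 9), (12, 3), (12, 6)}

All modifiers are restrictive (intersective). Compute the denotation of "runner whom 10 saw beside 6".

{1, 5, 12}

⟦whom 10 saw⟧ = {x : ⟨10, x⟩ ∈ ⟦saw⟧} = {1, 4, 5, 8, 12}
⟦beside 6⟧ = {x : ⟨x, 6⟩ ∈ ⟦beside⟧} = {1, 2, 3, 5, 7, 9, 10, 12}
⟦runner⟧ = {1, 2, 4, 5, 6, 11, 12}
… ∩ ⟦whom 10 saw⟧ = {1, 2, 4, 5, 6, 11, 12} ∩ {1, 4, 5, 8, 12} = {1, 4, 5, 12}
… ∩ ⟦beside 6⟧ = {1, 4, 5, 12} ∩ {1, 2, 3, 5, 7, 9, 10, 12} = {1, 5, 12}
So ⟦runner whom 10 saw beside 6⟧ = {1, 5, 12}.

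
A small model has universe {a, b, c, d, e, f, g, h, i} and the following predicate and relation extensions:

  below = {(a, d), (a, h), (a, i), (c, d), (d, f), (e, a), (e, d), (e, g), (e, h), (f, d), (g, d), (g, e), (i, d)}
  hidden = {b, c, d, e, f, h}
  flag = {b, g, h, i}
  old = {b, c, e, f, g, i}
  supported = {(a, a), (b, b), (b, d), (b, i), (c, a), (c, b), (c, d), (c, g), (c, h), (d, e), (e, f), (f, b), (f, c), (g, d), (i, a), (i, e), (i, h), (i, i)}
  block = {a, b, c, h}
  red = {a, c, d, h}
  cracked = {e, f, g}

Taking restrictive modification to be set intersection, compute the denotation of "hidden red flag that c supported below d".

{}

⟦that c supported⟧ = {x : ⟨c, x⟩ ∈ ⟦supported⟧} = {a, b, d, g, h}
⟦below d⟧ = {x : ⟨x, d⟩ ∈ ⟦below⟧} = {a, c, e, f, g, i}
⟦flag⟧ = {b, g, h, i}
… ∩ ⟦that c supported⟧ = {b, g, h, i} ∩ {a, b, d, g, h} = {b, g, h}
… ∩ ⟦below d⟧ = {b, g, h} ∩ {a, c, e, f, g, i} = {g}
… ∩ ⟦hidden⟧ = {g} ∩ {b, c, d, e, f, h} = ∅
… ∩ ⟦red⟧ = ∅ ∩ {a, c, d, h} = ∅
So ⟦hidden red flag that c supported below d⟧ = {}.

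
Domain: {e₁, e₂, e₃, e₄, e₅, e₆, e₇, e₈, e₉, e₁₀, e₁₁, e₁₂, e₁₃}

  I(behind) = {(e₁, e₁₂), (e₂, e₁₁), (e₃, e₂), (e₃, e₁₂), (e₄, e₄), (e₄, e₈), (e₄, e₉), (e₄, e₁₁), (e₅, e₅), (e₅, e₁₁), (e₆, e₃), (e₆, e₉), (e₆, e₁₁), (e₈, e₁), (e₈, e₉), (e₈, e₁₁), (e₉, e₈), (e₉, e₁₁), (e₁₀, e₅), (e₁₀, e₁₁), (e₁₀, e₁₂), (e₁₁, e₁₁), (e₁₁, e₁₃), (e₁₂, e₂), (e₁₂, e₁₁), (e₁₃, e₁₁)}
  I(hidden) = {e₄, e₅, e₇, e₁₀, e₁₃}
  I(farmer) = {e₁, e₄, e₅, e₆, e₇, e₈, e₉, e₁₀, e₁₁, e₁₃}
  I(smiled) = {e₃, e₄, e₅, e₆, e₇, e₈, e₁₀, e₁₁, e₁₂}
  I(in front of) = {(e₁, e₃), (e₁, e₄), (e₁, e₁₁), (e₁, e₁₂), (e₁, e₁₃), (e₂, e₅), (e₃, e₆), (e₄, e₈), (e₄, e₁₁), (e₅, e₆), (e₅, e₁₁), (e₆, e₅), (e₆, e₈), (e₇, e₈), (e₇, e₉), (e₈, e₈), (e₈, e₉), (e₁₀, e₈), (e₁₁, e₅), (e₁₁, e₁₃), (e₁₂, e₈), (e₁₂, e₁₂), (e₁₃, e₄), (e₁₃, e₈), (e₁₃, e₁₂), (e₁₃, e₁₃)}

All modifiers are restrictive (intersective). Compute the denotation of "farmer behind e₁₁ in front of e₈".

{e₄, e₆, e₈, e₁₀, e₁₃}

⟦behind e₁₁⟧ = {x : ⟨x, e₁₁⟩ ∈ ⟦behind⟧} = {e₂, e₄, e₅, e₆, e₈, e₉, e₁₀, e₁₁, e₁₂, e₁₃}
⟦in front of e₈⟧ = {x : ⟨x, e₈⟩ ∈ ⟦in front of⟧} = {e₄, e₆, e₇, e₈, e₁₀, e₁₂, e₁₃}
⟦farmer⟧ = {e₁, e₄, e₅, e₆, e₇, e₈, e₉, e₁₀, e₁₁, e₁₃}
… ∩ ⟦behind e₁₁⟧ = {e₁, e₄, e₅, e₆, e₇, e₈, e₉, e₁₀, e₁₁, e₁₃} ∩ {e₂, e₄, e₅, e₆, e₈, e₉, e₁₀, e₁₁, e₁₂, e₁₃} = {e₄, e₅, e₆, e₈, e₉, e₁₀, e₁₁, e₁₃}
… ∩ ⟦in front of e₈⟧ = {e₄, e₅, e₆, e₈, e₉, e₁₀, e₁₁, e₁₃} ∩ {e₄, e₆, e₇, e₈, e₁₀, e₁₂, e₁₃} = {e₄, e₆, e₈, e₁₀, e₁₃}
So ⟦farmer behind e₁₁ in front of e₈⟧ = {e₄, e₆, e₈, e₁₀, e₁₃}.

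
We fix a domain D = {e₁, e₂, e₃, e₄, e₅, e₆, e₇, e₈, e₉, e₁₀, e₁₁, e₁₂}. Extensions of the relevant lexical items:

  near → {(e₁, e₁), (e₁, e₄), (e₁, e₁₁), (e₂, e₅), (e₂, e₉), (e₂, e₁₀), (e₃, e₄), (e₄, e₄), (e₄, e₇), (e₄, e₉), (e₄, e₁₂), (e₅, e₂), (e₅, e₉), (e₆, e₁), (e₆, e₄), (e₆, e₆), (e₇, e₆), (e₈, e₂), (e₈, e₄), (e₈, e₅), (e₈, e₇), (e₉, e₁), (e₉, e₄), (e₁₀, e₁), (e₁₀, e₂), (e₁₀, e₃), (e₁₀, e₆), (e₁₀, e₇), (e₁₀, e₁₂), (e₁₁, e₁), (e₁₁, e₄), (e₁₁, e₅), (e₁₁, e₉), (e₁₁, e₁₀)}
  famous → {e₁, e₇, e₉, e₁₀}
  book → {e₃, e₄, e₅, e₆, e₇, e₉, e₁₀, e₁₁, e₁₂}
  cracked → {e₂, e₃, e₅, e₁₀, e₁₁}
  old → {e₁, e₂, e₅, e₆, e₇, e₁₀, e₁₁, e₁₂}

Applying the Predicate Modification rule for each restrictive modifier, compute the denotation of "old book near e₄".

⟦near e₄⟧ = {x : ⟨x, e₄⟩ ∈ ⟦near⟧} = {e₁, e₃, e₄, e₆, e₈, e₉, e₁₁}
⟦book⟧ = {e₃, e₄, e₅, e₆, e₇, e₉, e₁₀, e₁₁, e₁₂}
… ∩ ⟦near e₄⟧ = {e₃, e₄, e₅, e₆, e₇, e₉, e₁₀, e₁₁, e₁₂} ∩ {e₁, e₃, e₄, e₆, e₈, e₉, e₁₁} = {e₃, e₄, e₆, e₉, e₁₁}
… ∩ ⟦old⟧ = {e₃, e₄, e₆, e₉, e₁₁} ∩ {e₁, e₂, e₅, e₆, e₇, e₁₀, e₁₁, e₁₂} = {e₆, e₁₁}
So ⟦old book near e₄⟧ = {e₆, e₁₁}.

{e₆, e₁₁}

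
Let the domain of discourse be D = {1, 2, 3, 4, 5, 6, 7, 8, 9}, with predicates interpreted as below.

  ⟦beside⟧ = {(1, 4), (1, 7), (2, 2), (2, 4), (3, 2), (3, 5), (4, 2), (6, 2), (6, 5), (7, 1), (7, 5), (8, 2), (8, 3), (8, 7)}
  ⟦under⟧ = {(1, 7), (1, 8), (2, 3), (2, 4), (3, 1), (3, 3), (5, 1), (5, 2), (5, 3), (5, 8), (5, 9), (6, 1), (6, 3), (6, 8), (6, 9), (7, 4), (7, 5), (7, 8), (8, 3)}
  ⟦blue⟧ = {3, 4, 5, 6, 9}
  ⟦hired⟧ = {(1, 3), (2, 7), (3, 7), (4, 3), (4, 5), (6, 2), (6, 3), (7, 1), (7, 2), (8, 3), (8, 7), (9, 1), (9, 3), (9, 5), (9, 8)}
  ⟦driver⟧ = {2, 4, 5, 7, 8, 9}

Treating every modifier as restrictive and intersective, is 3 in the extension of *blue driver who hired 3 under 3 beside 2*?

⟦who hired 3⟧ = {x : ⟨x, 3⟩ ∈ ⟦hired⟧} = {1, 4, 6, 8, 9}
⟦under 3⟧ = {x : ⟨x, 3⟩ ∈ ⟦under⟧} = {2, 3, 5, 6, 8}
⟦beside 2⟧ = {x : ⟨x, 2⟩ ∈ ⟦beside⟧} = {2, 3, 4, 6, 8}
⟦driver⟧ = {2, 4, 5, 7, 8, 9}
… ∩ ⟦who hired 3⟧ = {2, 4, 5, 7, 8, 9} ∩ {1, 4, 6, 8, 9} = {4, 8, 9}
… ∩ ⟦under 3⟧ = {4, 8, 9} ∩ {2, 3, 5, 6, 8} = {8}
… ∩ ⟦beside 2⟧ = {8} ∩ {2, 3, 4, 6, 8} = {8}
… ∩ ⟦blue⟧ = {8} ∩ {3, 4, 5, 6, 9} = ∅
⟦blue driver who hired 3 under 3 beside 2⟧ = ∅; 3 ∉ this set.

no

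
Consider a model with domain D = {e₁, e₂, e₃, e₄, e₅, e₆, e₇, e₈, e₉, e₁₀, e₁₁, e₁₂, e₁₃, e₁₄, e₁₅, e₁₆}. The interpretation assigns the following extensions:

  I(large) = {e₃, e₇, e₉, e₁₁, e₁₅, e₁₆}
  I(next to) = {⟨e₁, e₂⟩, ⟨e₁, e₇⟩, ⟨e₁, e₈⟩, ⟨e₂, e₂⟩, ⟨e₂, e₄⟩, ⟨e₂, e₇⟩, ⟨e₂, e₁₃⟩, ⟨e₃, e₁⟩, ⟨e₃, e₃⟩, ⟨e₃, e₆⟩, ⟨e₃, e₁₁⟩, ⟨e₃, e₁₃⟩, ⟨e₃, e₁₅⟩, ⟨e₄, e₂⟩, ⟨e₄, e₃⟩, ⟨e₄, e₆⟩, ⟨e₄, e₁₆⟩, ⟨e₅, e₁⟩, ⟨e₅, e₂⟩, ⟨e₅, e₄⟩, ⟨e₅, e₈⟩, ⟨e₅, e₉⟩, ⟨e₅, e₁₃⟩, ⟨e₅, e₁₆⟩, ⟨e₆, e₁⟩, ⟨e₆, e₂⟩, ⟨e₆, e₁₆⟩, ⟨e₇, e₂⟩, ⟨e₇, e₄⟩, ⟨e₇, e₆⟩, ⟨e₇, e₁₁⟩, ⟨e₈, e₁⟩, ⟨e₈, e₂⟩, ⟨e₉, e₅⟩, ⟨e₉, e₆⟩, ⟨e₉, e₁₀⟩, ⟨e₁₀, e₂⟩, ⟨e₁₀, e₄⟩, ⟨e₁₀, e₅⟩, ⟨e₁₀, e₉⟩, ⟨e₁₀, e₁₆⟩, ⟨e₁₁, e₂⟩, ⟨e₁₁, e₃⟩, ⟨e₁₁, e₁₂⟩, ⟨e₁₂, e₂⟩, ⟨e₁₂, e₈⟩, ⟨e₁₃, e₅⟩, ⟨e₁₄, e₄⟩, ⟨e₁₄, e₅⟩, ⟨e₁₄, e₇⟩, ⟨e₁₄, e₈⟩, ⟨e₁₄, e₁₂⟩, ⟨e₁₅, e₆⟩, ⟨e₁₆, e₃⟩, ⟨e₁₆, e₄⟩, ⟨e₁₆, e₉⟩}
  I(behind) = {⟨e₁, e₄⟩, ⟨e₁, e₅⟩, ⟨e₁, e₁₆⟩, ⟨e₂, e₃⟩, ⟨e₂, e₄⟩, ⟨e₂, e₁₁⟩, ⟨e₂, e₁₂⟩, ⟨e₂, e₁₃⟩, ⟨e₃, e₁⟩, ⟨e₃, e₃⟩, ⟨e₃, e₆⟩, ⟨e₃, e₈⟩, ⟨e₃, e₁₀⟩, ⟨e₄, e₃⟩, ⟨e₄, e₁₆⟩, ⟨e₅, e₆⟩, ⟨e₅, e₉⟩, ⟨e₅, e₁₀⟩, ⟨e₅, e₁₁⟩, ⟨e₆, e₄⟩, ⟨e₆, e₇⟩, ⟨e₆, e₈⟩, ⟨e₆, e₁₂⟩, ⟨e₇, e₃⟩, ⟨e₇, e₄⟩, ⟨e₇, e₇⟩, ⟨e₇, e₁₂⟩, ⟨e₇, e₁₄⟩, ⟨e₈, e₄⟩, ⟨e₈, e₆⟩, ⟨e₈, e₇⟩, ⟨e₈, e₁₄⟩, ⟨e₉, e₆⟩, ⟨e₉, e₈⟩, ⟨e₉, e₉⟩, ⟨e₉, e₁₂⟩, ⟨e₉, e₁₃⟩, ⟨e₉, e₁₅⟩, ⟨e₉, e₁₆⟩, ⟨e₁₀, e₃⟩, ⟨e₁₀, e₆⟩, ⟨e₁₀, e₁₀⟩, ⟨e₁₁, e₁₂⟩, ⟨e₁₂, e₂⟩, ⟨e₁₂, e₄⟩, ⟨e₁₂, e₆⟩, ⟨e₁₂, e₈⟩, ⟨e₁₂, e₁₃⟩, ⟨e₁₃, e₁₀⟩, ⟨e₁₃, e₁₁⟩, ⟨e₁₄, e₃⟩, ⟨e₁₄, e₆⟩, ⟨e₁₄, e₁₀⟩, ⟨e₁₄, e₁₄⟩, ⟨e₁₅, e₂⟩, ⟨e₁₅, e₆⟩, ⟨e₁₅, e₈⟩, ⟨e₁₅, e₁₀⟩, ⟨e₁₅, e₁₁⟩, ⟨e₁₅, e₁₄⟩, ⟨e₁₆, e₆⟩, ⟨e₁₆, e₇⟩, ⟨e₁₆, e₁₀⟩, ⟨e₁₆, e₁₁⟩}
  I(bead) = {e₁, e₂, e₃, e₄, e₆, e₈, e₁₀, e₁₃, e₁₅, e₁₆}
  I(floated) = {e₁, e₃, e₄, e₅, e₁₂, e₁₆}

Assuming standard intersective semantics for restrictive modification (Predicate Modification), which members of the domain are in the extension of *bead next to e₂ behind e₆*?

{e₈, e₁₀}

⟦next to e₂⟧ = {x : ⟨x, e₂⟩ ∈ ⟦next to⟧} = {e₁, e₂, e₄, e₅, e₆, e₇, e₈, e₁₀, e₁₁, e₁₂}
⟦behind e₆⟧ = {x : ⟨x, e₆⟩ ∈ ⟦behind⟧} = {e₃, e₅, e₈, e₉, e₁₀, e₁₂, e₁₄, e₁₅, e₁₆}
⟦bead⟧ = {e₁, e₂, e₃, e₄, e₆, e₈, e₁₀, e₁₃, e₁₅, e₁₆}
… ∩ ⟦next to e₂⟧ = {e₁, e₂, e₃, e₄, e₆, e₈, e₁₀, e₁₃, e₁₅, e₁₆} ∩ {e₁, e₂, e₄, e₅, e₆, e₇, e₈, e₁₀, e₁₁, e₁₂} = {e₁, e₂, e₄, e₆, e₈, e₁₀}
… ∩ ⟦behind e₆⟧ = {e₁, e₂, e₄, e₆, e₈, e₁₀} ∩ {e₃, e₅, e₈, e₉, e₁₀, e₁₂, e₁₄, e₁₅, e₁₆} = {e₈, e₁₀}
So ⟦bead next to e₂ behind e₆⟧ = {e₈, e₁₀}.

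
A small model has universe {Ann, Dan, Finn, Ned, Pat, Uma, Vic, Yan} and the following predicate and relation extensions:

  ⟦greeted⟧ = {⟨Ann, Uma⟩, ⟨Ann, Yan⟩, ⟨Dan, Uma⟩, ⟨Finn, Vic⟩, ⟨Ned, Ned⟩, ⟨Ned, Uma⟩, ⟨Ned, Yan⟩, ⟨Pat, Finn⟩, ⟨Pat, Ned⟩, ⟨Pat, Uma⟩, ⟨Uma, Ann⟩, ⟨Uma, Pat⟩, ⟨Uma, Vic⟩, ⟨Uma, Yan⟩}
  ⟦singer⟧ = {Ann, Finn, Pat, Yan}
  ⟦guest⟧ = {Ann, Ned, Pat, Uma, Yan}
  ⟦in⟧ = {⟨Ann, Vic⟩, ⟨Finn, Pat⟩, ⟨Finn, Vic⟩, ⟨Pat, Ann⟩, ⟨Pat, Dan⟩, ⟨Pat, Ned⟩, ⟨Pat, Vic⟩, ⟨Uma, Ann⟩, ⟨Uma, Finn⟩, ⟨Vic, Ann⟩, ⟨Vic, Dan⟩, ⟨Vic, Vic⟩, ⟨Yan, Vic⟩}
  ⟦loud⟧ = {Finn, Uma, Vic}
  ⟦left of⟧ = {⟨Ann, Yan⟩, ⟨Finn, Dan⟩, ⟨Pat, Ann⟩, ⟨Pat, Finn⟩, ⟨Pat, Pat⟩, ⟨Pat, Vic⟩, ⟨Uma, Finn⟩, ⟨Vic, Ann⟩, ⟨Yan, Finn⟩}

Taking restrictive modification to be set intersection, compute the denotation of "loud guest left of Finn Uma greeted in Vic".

⟦left of Finn⟧ = {x : ⟨x, Finn⟩ ∈ ⟦left of⟧} = {Pat, Uma, Yan}
⟦Uma greeted⟧ = {x : ⟨Uma, x⟩ ∈ ⟦greeted⟧} = {Ann, Pat, Vic, Yan}
⟦in Vic⟧ = {x : ⟨x, Vic⟩ ∈ ⟦in⟧} = {Ann, Finn, Pat, Vic, Yan}
⟦guest⟧ = {Ann, Ned, Pat, Uma, Yan}
… ∩ ⟦left of Finn⟧ = {Ann, Ned, Pat, Uma, Yan} ∩ {Pat, Uma, Yan} = {Pat, Uma, Yan}
… ∩ ⟦Uma greeted⟧ = {Pat, Uma, Yan} ∩ {Ann, Pat, Vic, Yan} = {Pat, Yan}
… ∩ ⟦in Vic⟧ = {Pat, Yan} ∩ {Ann, Finn, Pat, Vic, Yan} = {Pat, Yan}
… ∩ ⟦loud⟧ = {Pat, Yan} ∩ {Finn, Uma, Vic} = ∅
So ⟦loud guest left of Finn Uma greeted in Vic⟧ = { }.

{ }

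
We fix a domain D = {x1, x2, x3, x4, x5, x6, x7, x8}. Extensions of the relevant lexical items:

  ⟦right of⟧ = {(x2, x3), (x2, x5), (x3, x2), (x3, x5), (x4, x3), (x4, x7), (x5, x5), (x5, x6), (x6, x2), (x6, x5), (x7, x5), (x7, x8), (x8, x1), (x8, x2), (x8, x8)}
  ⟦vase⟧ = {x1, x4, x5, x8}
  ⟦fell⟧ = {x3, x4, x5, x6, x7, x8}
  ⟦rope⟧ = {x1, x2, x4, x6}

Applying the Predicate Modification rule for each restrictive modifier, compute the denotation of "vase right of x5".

⟦right of x5⟧ = {x : ⟨x, x5⟩ ∈ ⟦right of⟧} = {x2, x3, x5, x6, x7}
⟦vase⟧ = {x1, x4, x5, x8}
… ∩ ⟦right of x5⟧ = {x1, x4, x5, x8} ∩ {x2, x3, x5, x6, x7} = {x5}
So ⟦vase right of x5⟧ = {x5}.

{x5}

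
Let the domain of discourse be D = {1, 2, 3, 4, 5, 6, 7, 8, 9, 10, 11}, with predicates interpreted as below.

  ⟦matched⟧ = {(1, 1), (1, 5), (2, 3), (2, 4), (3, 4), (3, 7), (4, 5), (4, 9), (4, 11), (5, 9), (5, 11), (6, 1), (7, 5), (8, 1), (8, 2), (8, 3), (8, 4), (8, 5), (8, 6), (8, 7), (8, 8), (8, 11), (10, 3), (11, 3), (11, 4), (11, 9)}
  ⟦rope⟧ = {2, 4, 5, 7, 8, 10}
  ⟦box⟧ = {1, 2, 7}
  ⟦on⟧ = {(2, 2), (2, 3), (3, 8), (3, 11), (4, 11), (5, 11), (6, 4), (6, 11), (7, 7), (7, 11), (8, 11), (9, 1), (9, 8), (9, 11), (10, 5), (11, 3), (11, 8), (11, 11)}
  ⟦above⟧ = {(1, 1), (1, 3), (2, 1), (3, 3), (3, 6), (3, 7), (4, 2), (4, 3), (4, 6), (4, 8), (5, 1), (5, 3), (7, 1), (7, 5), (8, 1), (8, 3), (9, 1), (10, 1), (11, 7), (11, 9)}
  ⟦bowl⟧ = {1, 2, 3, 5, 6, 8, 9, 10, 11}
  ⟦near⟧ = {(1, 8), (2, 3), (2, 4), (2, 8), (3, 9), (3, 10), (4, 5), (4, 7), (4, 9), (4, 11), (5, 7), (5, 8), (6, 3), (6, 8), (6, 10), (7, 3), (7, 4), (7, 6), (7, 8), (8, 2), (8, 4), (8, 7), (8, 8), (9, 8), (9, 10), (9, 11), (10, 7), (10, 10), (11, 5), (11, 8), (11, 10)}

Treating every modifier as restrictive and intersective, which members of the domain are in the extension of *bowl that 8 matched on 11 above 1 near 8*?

⟦that 8 matched⟧ = {x : ⟨8, x⟩ ∈ ⟦matched⟧} = {1, 2, 3, 4, 5, 6, 7, 8, 11}
⟦on 11⟧ = {x : ⟨x, 11⟩ ∈ ⟦on⟧} = {3, 4, 5, 6, 7, 8, 9, 11}
⟦above 1⟧ = {x : ⟨x, 1⟩ ∈ ⟦above⟧} = {1, 2, 5, 7, 8, 9, 10}
⟦near 8⟧ = {x : ⟨x, 8⟩ ∈ ⟦near⟧} = {1, 2, 5, 6, 7, 8, 9, 11}
⟦bowl⟧ = {1, 2, 3, 5, 6, 8, 9, 10, 11}
… ∩ ⟦that 8 matched⟧ = {1, 2, 3, 5, 6, 8, 9, 10, 11} ∩ {1, 2, 3, 4, 5, 6, 7, 8, 11} = {1, 2, 3, 5, 6, 8, 11}
… ∩ ⟦on 11⟧ = {1, 2, 3, 5, 6, 8, 11} ∩ {3, 4, 5, 6, 7, 8, 9, 11} = {3, 5, 6, 8, 11}
… ∩ ⟦above 1⟧ = {3, 5, 6, 8, 11} ∩ {1, 2, 5, 7, 8, 9, 10} = {5, 8}
… ∩ ⟦near 8⟧ = {5, 8} ∩ {1, 2, 5, 6, 7, 8, 9, 11} = {5, 8}
So ⟦bowl that 8 matched on 11 above 1 near 8⟧ = {5, 8}.

{5, 8}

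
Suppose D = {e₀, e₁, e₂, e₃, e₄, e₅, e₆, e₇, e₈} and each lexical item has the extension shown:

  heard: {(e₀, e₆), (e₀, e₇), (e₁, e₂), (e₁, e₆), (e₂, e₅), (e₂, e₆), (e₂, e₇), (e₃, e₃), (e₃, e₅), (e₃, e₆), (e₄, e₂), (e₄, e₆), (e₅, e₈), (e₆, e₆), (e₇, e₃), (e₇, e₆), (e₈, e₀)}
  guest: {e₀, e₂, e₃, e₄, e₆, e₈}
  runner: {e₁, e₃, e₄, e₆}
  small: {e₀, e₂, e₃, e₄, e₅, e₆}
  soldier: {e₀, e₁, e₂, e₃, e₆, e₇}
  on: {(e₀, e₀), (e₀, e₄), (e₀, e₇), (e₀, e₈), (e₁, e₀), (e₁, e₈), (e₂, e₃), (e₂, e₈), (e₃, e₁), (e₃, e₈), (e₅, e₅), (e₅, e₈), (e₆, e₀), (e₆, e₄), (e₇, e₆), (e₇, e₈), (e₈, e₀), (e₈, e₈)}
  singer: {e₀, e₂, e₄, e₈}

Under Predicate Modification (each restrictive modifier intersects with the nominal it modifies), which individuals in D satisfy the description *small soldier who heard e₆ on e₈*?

{e₀, e₂, e₃}

⟦who heard e₆⟧ = {x : ⟨x, e₆⟩ ∈ ⟦heard⟧} = {e₀, e₁, e₂, e₃, e₄, e₆, e₇}
⟦on e₈⟧ = {x : ⟨x, e₈⟩ ∈ ⟦on⟧} = {e₀, e₁, e₂, e₃, e₅, e₇, e₈}
⟦soldier⟧ = {e₀, e₁, e₂, e₃, e₆, e₇}
… ∩ ⟦who heard e₆⟧ = {e₀, e₁, e₂, e₃, e₆, e₇} ∩ {e₀, e₁, e₂, e₃, e₄, e₆, e₇} = {e₀, e₁, e₂, e₃, e₆, e₇}
… ∩ ⟦on e₈⟧ = {e₀, e₁, e₂, e₃, e₆, e₇} ∩ {e₀, e₁, e₂, e₃, e₅, e₇, e₈} = {e₀, e₁, e₂, e₃, e₇}
… ∩ ⟦small⟧ = {e₀, e₁, e₂, e₃, e₇} ∩ {e₀, e₂, e₃, e₄, e₅, e₆} = {e₀, e₂, e₃}
So ⟦small soldier who heard e₆ on e₈⟧ = {e₀, e₂, e₃}.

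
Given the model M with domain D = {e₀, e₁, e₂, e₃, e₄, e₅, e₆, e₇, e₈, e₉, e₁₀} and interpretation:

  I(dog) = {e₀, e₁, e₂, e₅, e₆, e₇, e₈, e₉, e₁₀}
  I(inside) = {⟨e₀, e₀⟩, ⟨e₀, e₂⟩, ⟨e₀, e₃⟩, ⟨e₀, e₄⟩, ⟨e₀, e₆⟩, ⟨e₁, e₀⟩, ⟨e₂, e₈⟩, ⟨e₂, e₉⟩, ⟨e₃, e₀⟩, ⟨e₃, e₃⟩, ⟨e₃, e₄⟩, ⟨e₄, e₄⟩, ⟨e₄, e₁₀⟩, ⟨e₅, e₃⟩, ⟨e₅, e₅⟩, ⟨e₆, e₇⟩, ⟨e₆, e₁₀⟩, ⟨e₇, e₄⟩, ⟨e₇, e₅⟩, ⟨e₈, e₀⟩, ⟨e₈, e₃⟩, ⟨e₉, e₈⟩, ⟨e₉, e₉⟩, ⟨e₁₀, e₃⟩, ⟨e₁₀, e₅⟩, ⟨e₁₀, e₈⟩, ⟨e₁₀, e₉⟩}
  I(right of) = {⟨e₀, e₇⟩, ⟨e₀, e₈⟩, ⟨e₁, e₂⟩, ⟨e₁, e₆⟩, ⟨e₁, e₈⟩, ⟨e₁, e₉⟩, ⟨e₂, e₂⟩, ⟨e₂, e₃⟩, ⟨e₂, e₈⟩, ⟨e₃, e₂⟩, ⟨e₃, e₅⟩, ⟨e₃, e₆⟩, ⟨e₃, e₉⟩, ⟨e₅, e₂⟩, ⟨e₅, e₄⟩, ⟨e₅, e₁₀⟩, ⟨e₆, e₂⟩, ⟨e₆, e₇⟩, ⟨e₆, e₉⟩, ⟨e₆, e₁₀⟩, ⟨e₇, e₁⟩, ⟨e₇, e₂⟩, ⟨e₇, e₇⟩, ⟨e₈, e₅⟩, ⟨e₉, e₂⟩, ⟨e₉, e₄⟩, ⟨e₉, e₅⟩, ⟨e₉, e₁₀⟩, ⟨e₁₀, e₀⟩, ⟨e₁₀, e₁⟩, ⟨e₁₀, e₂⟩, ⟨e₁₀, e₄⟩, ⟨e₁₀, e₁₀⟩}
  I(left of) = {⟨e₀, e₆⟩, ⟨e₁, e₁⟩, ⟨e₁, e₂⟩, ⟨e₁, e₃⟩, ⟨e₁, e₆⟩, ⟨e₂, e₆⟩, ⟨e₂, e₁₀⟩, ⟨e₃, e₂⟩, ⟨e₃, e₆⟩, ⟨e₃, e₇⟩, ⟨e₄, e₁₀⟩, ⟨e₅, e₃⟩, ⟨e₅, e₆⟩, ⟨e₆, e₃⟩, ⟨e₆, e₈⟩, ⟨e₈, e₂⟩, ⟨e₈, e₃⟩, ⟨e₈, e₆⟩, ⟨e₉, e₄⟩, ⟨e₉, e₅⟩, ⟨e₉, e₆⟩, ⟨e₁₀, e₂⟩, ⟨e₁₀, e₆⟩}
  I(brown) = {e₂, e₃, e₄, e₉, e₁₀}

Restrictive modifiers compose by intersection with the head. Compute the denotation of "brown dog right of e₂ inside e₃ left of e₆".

⟦right of e₂⟧ = {x : ⟨x, e₂⟩ ∈ ⟦right of⟧} = {e₁, e₂, e₃, e₅, e₆, e₇, e₉, e₁₀}
⟦inside e₃⟧ = {x : ⟨x, e₃⟩ ∈ ⟦inside⟧} = {e₀, e₃, e₅, e₈, e₁₀}
⟦left of e₆⟧ = {x : ⟨x, e₆⟩ ∈ ⟦left of⟧} = {e₀, e₁, e₂, e₃, e₅, e₈, e₉, e₁₀}
⟦dog⟧ = {e₀, e₁, e₂, e₅, e₆, e₇, e₈, e₉, e₁₀}
… ∩ ⟦right of e₂⟧ = {e₀, e₁, e₂, e₅, e₆, e₇, e₈, e₉, e₁₀} ∩ {e₁, e₂, e₃, e₅, e₆, e₇, e₉, e₁₀} = {e₁, e₂, e₅, e₆, e₇, e₉, e₁₀}
… ∩ ⟦inside e₃⟧ = {e₁, e₂, e₅, e₆, e₇, e₉, e₁₀} ∩ {e₀, e₃, e₅, e₈, e₁₀} = {e₅, e₁₀}
… ∩ ⟦left of e₆⟧ = {e₅, e₁₀} ∩ {e₀, e₁, e₂, e₃, e₅, e₈, e₉, e₁₀} = {e₅, e₁₀}
… ∩ ⟦brown⟧ = {e₅, e₁₀} ∩ {e₂, e₃, e₄, e₉, e₁₀} = {e₁₀}
So ⟦brown dog right of e₂ inside e₃ left of e₆⟧ = {e₁₀}.

{e₁₀}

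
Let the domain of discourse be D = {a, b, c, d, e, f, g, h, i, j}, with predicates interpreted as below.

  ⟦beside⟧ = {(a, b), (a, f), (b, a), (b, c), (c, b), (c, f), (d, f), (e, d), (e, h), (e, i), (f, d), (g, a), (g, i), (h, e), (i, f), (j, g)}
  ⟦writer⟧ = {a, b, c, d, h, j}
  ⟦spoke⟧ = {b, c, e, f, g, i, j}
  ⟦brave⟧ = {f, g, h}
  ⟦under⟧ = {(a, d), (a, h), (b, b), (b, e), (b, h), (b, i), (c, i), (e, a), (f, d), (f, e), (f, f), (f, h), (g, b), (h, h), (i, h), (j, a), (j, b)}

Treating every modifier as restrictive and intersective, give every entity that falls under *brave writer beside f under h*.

∅

⟦beside f⟧ = {x : ⟨x, f⟩ ∈ ⟦beside⟧} = {a, c, d, i}
⟦under h⟧ = {x : ⟨x, h⟩ ∈ ⟦under⟧} = {a, b, f, h, i}
⟦writer⟧ = {a, b, c, d, h, j}
… ∩ ⟦beside f⟧ = {a, b, c, d, h, j} ∩ {a, c, d, i} = {a, c, d}
… ∩ ⟦under h⟧ = {a, c, d} ∩ {a, b, f, h, i} = {a}
… ∩ ⟦brave⟧ = {a} ∩ {f, g, h} = ∅
So ⟦brave writer beside f under h⟧ = ∅.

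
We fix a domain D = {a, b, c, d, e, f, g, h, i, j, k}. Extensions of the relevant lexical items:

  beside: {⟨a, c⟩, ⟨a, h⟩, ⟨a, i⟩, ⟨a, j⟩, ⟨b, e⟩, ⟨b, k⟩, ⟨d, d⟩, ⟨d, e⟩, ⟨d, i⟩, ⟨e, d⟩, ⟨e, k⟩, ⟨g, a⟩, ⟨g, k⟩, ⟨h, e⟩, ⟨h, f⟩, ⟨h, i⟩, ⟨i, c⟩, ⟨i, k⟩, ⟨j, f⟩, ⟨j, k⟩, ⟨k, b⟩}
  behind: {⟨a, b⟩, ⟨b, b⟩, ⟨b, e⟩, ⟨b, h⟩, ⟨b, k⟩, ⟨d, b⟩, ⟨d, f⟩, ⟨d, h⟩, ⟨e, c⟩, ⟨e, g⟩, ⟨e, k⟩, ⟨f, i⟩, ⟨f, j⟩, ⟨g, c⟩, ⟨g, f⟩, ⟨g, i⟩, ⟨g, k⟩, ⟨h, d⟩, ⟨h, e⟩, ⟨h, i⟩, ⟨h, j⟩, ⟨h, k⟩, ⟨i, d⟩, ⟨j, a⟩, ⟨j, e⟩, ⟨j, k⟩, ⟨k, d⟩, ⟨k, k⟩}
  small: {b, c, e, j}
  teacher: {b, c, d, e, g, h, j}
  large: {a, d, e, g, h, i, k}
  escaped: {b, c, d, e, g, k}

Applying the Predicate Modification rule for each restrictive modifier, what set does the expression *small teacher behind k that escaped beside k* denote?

⟦behind k⟧ = {x : ⟨x, k⟩ ∈ ⟦behind⟧} = {b, e, g, h, j, k}
⟦that escaped⟧ = ⟦escaped⟧ = {b, c, d, e, g, k}
⟦beside k⟧ = {x : ⟨x, k⟩ ∈ ⟦beside⟧} = {b, e, g, i, j}
⟦teacher⟧ = {b, c, d, e, g, h, j}
… ∩ ⟦behind k⟧ = {b, c, d, e, g, h, j} ∩ {b, e, g, h, j, k} = {b, e, g, h, j}
… ∩ ⟦that escaped⟧ = {b, e, g, h, j} ∩ {b, c, d, e, g, k} = {b, e, g}
… ∩ ⟦beside k⟧ = {b, e, g} ∩ {b, e, g, i, j} = {b, e, g}
… ∩ ⟦small⟧ = {b, e, g} ∩ {b, c, e, j} = {b, e}
So ⟦small teacher behind k that escaped beside k⟧ = {b, e}.

{b, e}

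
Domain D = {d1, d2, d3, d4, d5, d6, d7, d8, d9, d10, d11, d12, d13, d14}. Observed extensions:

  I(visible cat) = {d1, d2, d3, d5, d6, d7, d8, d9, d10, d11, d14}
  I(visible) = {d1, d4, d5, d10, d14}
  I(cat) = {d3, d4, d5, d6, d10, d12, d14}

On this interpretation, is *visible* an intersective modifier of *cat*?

no

⟦visible⟧ ∩ ⟦cat⟧ = {d1, d4, d5, d10, d14} ∩ {d3, d4, d5, d6, d10, d12, d14} = {d4, d5, d10, d14}
Observed ⟦visible cat⟧ = {d1, d2, d3, d5, d6, d7, d8, d9, d10, d11, d14}.
These differ, so the modifier is not intersective in this model.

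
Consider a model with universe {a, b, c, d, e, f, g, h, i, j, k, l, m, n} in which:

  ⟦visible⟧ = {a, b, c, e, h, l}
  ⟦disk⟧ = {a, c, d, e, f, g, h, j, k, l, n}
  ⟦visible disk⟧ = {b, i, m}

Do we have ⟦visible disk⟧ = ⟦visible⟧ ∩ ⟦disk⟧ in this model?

no

⟦visible⟧ ∩ ⟦disk⟧ = {a, b, c, e, h, l} ∩ {a, c, d, e, f, g, h, j, k, l, n} = {a, c, e, h, l}
Observed ⟦visible disk⟧ = {b, i, m}.
These differ, so the modifier is not intersective in this model.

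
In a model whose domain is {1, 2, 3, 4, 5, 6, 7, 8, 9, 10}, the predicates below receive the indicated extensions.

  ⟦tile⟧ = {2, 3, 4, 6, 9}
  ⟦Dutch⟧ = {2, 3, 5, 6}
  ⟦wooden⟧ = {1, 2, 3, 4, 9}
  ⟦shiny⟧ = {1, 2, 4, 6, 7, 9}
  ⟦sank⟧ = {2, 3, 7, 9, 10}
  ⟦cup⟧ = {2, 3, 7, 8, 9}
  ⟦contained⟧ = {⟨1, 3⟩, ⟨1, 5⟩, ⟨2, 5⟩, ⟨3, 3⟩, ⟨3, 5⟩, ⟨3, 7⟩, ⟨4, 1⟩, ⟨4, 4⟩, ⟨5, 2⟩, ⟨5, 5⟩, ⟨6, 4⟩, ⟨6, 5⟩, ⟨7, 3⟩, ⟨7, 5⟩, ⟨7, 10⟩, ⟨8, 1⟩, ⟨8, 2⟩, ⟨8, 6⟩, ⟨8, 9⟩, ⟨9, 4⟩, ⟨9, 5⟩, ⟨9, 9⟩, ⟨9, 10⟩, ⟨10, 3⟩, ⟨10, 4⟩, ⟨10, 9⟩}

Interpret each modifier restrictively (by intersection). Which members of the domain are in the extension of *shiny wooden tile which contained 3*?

{ }

⟦which contained 3⟧ = {x : ⟨x, 3⟩ ∈ ⟦contained⟧} = {1, 3, 7, 10}
⟦tile⟧ = {2, 3, 4, 6, 9}
… ∩ ⟦which contained 3⟧ = {2, 3, 4, 6, 9} ∩ {1, 3, 7, 10} = {3}
… ∩ ⟦shiny⟧ = {3} ∩ {1, 2, 4, 6, 7, 9} = ∅
… ∩ ⟦wooden⟧ = ∅ ∩ {1, 2, 3, 4, 9} = ∅
So ⟦shiny wooden tile which contained 3⟧ = { }.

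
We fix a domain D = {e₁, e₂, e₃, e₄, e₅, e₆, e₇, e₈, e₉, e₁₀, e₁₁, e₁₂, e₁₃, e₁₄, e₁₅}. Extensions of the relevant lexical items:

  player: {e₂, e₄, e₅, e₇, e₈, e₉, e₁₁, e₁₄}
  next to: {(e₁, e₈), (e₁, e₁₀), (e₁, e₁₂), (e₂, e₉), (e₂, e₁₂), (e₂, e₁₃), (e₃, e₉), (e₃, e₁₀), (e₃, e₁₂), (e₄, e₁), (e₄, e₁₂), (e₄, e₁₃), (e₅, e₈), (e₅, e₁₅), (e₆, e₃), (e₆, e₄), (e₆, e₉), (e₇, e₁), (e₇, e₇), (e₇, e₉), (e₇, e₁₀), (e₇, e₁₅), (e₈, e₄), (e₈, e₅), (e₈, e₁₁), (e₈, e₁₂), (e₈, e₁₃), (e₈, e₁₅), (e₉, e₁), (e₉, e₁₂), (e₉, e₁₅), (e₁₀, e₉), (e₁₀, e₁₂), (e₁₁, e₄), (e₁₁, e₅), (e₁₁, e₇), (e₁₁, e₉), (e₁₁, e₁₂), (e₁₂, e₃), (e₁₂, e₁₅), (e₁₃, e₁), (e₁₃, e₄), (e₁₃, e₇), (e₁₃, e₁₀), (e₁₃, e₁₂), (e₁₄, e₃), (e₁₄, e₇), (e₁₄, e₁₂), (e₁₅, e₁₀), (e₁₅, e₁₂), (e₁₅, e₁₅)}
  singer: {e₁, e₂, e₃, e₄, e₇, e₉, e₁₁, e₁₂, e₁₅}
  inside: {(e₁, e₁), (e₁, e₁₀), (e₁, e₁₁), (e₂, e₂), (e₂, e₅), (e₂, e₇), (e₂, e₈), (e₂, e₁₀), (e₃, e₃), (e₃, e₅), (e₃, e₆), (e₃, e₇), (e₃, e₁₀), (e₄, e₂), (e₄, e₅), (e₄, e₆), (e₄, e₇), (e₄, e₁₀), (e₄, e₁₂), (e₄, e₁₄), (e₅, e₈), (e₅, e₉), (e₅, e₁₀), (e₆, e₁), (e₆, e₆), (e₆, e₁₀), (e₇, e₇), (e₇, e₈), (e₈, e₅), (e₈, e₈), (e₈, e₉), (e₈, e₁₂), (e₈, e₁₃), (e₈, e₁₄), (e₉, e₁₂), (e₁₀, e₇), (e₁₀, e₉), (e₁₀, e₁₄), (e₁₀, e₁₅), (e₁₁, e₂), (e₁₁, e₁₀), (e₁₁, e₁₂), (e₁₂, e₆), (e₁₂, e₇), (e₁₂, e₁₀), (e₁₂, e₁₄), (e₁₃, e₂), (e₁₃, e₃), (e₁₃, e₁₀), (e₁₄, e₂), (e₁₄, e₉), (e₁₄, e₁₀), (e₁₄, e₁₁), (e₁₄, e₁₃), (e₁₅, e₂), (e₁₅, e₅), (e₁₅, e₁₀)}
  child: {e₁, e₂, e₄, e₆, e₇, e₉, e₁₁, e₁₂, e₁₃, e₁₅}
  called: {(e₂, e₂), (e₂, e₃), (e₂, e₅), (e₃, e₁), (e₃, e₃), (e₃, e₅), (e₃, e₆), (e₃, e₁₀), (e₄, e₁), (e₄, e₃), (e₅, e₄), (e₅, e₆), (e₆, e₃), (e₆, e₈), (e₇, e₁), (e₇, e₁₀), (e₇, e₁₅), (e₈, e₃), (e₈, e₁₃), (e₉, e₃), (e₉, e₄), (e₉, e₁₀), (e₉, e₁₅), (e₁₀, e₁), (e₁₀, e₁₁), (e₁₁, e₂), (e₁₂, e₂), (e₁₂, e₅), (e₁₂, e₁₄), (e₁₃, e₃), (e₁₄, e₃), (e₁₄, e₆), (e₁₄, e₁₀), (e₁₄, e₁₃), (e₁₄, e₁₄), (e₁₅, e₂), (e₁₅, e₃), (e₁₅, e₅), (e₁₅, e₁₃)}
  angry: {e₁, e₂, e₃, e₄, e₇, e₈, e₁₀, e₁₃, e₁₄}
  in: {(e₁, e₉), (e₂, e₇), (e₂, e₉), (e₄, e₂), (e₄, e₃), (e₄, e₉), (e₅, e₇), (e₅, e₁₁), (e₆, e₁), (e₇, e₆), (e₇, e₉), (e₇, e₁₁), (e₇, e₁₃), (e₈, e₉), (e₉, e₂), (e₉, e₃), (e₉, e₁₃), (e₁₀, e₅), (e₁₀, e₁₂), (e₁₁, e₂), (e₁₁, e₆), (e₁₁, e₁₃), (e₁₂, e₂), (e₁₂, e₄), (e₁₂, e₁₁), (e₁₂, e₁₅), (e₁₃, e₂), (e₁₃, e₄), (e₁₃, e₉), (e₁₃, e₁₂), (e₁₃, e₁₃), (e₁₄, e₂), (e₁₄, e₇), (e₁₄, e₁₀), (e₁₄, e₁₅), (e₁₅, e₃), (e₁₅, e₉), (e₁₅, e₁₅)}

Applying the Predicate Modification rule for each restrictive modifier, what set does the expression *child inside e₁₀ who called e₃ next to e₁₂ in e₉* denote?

{e₂, e₄, e₁₃, e₁₅}

⟦inside e₁₀⟧ = {x : ⟨x, e₁₀⟩ ∈ ⟦inside⟧} = {e₁, e₂, e₃, e₄, e₅, e₆, e₁₁, e₁₂, e₁₃, e₁₄, e₁₅}
⟦who called e₃⟧ = {x : ⟨x, e₃⟩ ∈ ⟦called⟧} = {e₂, e₃, e₄, e₆, e₈, e₉, e₁₃, e₁₄, e₁₅}
⟦next to e₁₂⟧ = {x : ⟨x, e₁₂⟩ ∈ ⟦next to⟧} = {e₁, e₂, e₃, e₄, e₈, e₉, e₁₀, e₁₁, e₁₃, e₁₄, e₁₅}
⟦in e₉⟧ = {x : ⟨x, e₉⟩ ∈ ⟦in⟧} = {e₁, e₂, e₄, e₇, e₈, e₁₃, e₁₅}
⟦child⟧ = {e₁, e₂, e₄, e₆, e₇, e₉, e₁₁, e₁₂, e₁₃, e₁₅}
… ∩ ⟦inside e₁₀⟧ = {e₁, e₂, e₄, e₆, e₇, e₉, e₁₁, e₁₂, e₁₃, e₁₅} ∩ {e₁, e₂, e₃, e₄, e₅, e₆, e₁₁, e₁₂, e₁₃, e₁₄, e₁₅} = {e₁, e₂, e₄, e₆, e₁₁, e₁₂, e₁₃, e₁₅}
… ∩ ⟦who called e₃⟧ = {e₁, e₂, e₄, e₆, e₁₁, e₁₂, e₁₃, e₁₅} ∩ {e₂, e₃, e₄, e₆, e₈, e₉, e₁₃, e₁₄, e₁₅} = {e₂, e₄, e₆, e₁₃, e₁₅}
… ∩ ⟦next to e₁₂⟧ = {e₂, e₄, e₆, e₁₃, e₁₅} ∩ {e₁, e₂, e₃, e₄, e₈, e₉, e₁₀, e₁₁, e₁₃, e₁₄, e₁₅} = {e₂, e₄, e₁₃, e₁₅}
… ∩ ⟦in e₉⟧ = {e₂, e₄, e₁₃, e₁₅} ∩ {e₁, e₂, e₄, e₇, e₈, e₁₃, e₁₅} = {e₂, e₄, e₁₃, e₁₅}
So ⟦child inside e₁₀ who called e₃ next to e₁₂ in e₉⟧ = {e₂, e₄, e₁₃, e₁₅}.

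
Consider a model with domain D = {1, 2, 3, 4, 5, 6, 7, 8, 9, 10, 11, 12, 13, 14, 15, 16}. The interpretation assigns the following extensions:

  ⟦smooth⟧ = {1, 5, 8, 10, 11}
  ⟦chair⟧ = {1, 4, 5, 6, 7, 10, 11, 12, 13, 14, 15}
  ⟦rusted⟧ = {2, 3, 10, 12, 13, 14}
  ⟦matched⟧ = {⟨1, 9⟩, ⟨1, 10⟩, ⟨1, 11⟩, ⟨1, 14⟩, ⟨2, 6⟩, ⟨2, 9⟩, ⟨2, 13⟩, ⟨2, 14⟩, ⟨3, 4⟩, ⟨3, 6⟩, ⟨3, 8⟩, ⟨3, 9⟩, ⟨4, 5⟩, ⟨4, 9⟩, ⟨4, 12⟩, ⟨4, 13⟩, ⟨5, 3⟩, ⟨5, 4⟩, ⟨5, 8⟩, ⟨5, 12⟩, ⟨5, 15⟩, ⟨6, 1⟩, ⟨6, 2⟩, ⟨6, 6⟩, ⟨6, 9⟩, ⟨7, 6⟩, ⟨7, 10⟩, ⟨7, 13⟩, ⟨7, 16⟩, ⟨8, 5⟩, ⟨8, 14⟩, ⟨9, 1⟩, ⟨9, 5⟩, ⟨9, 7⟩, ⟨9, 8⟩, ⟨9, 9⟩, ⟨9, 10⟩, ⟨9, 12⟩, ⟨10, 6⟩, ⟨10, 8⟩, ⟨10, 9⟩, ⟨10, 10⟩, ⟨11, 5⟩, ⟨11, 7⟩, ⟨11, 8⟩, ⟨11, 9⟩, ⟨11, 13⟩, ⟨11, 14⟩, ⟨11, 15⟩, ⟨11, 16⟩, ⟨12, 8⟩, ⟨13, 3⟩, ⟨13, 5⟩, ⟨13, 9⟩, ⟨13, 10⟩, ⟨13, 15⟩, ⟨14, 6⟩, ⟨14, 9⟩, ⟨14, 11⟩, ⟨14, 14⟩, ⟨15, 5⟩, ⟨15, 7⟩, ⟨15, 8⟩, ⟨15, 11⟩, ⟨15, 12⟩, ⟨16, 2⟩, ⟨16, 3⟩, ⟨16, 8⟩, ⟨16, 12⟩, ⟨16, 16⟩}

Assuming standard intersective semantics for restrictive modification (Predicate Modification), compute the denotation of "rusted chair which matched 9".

⟦which matched 9⟧ = {x : ⟨x, 9⟩ ∈ ⟦matched⟧} = {1, 2, 3, 4, 6, 9, 10, 11, 13, 14}
⟦chair⟧ = {1, 4, 5, 6, 7, 10, 11, 12, 13, 14, 15}
… ∩ ⟦which matched 9⟧ = {1, 4, 5, 6, 7, 10, 11, 12, 13, 14, 15} ∩ {1, 2, 3, 4, 6, 9, 10, 11, 13, 14} = {1, 4, 6, 10, 11, 13, 14}
… ∩ ⟦rusted⟧ = {1, 4, 6, 10, 11, 13, 14} ∩ {2, 3, 10, 12, 13, 14} = {10, 13, 14}
So ⟦rusted chair which matched 9⟧ = {10, 13, 14}.

{10, 13, 14}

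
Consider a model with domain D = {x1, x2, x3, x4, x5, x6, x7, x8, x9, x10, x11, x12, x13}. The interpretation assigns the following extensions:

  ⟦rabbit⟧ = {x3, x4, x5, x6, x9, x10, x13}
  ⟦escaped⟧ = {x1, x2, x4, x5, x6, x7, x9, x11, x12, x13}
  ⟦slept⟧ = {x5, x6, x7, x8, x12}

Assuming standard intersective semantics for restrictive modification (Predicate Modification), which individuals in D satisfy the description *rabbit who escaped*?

{x4, x5, x6, x9, x13}

⟦who escaped⟧ = ⟦escaped⟧ = {x1, x2, x4, x5, x6, x7, x9, x11, x12, x13}
⟦rabbit⟧ = {x3, x4, x5, x6, x9, x10, x13}
… ∩ ⟦who escaped⟧ = {x3, x4, x5, x6, x9, x10, x13} ∩ {x1, x2, x4, x5, x6, x7, x9, x11, x12, x13} = {x4, x5, x6, x9, x13}
So ⟦rabbit who escaped⟧ = {x4, x5, x6, x9, x13}.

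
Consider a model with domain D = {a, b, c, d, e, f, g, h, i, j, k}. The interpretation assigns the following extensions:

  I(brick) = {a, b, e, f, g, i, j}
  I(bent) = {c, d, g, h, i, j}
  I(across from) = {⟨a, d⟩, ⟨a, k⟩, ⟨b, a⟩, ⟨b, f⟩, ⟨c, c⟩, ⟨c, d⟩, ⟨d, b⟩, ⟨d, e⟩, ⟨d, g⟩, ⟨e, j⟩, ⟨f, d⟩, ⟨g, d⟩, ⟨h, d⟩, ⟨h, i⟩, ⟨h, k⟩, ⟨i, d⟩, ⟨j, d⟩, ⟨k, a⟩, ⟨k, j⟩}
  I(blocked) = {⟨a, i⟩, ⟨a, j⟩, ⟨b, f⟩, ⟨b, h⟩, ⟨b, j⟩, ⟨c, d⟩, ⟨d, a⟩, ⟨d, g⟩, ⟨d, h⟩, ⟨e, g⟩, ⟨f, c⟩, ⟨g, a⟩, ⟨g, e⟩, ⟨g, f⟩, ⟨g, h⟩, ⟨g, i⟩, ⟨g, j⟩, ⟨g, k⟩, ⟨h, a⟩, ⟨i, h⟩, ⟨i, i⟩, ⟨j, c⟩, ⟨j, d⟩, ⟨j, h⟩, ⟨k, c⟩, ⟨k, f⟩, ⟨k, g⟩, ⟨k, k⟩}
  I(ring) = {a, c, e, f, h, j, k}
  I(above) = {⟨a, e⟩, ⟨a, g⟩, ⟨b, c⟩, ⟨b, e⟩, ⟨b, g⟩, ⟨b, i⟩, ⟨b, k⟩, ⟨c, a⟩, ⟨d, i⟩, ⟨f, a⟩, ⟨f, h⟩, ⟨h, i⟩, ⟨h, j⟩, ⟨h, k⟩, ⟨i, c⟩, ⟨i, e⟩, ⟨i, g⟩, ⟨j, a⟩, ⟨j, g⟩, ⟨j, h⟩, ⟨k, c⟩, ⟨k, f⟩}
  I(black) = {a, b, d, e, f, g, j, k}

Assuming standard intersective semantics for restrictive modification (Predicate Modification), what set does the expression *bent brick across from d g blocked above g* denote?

⟦across from d⟧ = {x : ⟨x, d⟩ ∈ ⟦across from⟧} = {a, c, f, g, h, i, j}
⟦g blocked⟧ = {x : ⟨g, x⟩ ∈ ⟦blocked⟧} = {a, e, f, h, i, j, k}
⟦above g⟧ = {x : ⟨x, g⟩ ∈ ⟦above⟧} = {a, b, i, j}
⟦brick⟧ = {a, b, e, f, g, i, j}
… ∩ ⟦across from d⟧ = {a, b, e, f, g, i, j} ∩ {a, c, f, g, h, i, j} = {a, f, g, i, j}
… ∩ ⟦g blocked⟧ = {a, f, g, i, j} ∩ {a, e, f, h, i, j, k} = {a, f, i, j}
… ∩ ⟦above g⟧ = {a, f, i, j} ∩ {a, b, i, j} = {a, i, j}
… ∩ ⟦bent⟧ = {a, i, j} ∩ {c, d, g, h, i, j} = {i, j}
So ⟦bent brick across from d g blocked above g⟧ = {i, j}.

{i, j}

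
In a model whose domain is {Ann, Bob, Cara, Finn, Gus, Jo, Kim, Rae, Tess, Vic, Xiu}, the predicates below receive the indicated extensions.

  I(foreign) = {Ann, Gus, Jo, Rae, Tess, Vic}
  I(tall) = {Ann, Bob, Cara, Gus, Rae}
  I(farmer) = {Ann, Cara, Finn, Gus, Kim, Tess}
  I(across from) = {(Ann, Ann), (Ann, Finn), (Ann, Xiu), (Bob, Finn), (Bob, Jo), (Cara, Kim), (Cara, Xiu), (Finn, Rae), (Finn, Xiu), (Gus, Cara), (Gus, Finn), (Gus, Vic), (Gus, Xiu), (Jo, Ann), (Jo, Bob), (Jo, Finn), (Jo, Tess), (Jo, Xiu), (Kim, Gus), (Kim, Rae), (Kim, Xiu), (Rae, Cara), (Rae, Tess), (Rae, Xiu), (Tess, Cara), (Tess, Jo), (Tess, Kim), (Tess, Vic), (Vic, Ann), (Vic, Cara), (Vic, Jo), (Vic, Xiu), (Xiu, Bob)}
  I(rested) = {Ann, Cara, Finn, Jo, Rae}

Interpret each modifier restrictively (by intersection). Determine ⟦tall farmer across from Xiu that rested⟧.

{Ann, Cara}

⟦across from Xiu⟧ = {x : ⟨x, Xiu⟩ ∈ ⟦across from⟧} = {Ann, Cara, Finn, Gus, Jo, Kim, Rae, Vic}
⟦that rested⟧ = ⟦rested⟧ = {Ann, Cara, Finn, Jo, Rae}
⟦farmer⟧ = {Ann, Cara, Finn, Gus, Kim, Tess}
… ∩ ⟦across from Xiu⟧ = {Ann, Cara, Finn, Gus, Kim, Tess} ∩ {Ann, Cara, Finn, Gus, Jo, Kim, Rae, Vic} = {Ann, Cara, Finn, Gus, Kim}
… ∩ ⟦that rested⟧ = {Ann, Cara, Finn, Gus, Kim} ∩ {Ann, Cara, Finn, Jo, Rae} = {Ann, Cara, Finn}
… ∩ ⟦tall⟧ = {Ann, Cara, Finn} ∩ {Ann, Bob, Cara, Gus, Rae} = {Ann, Cara}
So ⟦tall farmer across from Xiu that rested⟧ = {Ann, Cara}.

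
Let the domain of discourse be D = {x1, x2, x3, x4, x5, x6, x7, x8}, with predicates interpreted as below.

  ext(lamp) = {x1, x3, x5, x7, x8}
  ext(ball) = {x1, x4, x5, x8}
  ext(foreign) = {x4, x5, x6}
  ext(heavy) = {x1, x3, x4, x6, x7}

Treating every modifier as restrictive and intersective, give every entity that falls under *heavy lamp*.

{x1, x3, x7}

⟦lamp⟧ = {x1, x3, x5, x7, x8}
… ∩ ⟦heavy⟧ = {x1, x3, x5, x7, x8} ∩ {x1, x3, x4, x6, x7} = {x1, x3, x7}
So ⟦heavy lamp⟧ = {x1, x3, x7}.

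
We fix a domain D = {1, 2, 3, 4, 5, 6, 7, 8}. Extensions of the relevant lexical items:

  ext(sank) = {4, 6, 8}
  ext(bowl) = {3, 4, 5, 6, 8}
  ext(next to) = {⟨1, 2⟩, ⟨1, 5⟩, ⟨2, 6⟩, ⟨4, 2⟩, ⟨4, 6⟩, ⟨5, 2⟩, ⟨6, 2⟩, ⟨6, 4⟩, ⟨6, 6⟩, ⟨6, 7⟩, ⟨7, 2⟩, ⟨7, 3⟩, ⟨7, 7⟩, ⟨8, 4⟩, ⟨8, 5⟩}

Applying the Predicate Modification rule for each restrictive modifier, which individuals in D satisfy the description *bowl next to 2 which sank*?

⟦next to 2⟧ = {x : ⟨x, 2⟩ ∈ ⟦next to⟧} = {1, 4, 5, 6, 7}
⟦which sank⟧ = ⟦sank⟧ = {4, 6, 8}
⟦bowl⟧ = {3, 4, 5, 6, 8}
… ∩ ⟦next to 2⟧ = {3, 4, 5, 6, 8} ∩ {1, 4, 5, 6, 7} = {4, 5, 6}
… ∩ ⟦which sank⟧ = {4, 5, 6} ∩ {4, 6, 8} = {4, 6}
So ⟦bowl next to 2 which sank⟧ = {4, 6}.

{4, 6}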